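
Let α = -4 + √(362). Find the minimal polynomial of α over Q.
m_α(x) = x^2 + 8x - 346

From α + 4 = √(362), squaring gives (α + 4)^2 = 362, i.e. α^2 + 8α + 16 = 362, so α^2 + 8α - 346 = 0. The discriminant of x^2 + 8x - 346 is (8)^2 - 4·(-346) = 64 + 1384 = 1448, and 4·(362) is not a perfect square in Q since 362 is squarefree and ≠ 1. Hence x^2 + 8x - 346 is irreducible over Q and is the minimal polynomial of α.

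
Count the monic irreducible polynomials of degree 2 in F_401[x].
There are 80200 monic irreducible polynomials of degree 2 over F_401

Each element of F_{401^2} that lies in no proper subfield is a root of exactly one monic irreducible of degree 2 over F_401, and each such polynomial has 2 distinct roots in F_{401^2}. By Möbius inversion the count is N_401(2) = (1/2) Σ_{d|2} μ(2/d) · 401^d = (1/2)(μ(2)·401^1 + μ(1)·401^2) = 160400/2 = 80200.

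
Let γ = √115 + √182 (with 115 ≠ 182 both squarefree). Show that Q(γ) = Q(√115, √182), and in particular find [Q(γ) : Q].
[Q(γ) : Q] = 4 (equivalently, Q(γ) = Q(√115, √182))

Obviously Q(γ) ⊆ Q(√115, √182), and [Q(√115, √182):Q] = 4 (since 115, 182 are distinct squarefree integers > 1 with 20930 not a perfect square). To show equality we compute the minimal polynomial of γ. From γ = √115 + √182: γ^2 = 115 + 2√(20930) + 182 = 297 + 2√(20930), so γ^2 - 297 = 2√(20930); squaring, (γ^2 - 297)^2 = 4·20930, i.e. γ^4 - 594γ^2 + 88209 - 83720 = 0, i.e. γ^4 - 594γ^2 + 4489 = 0. So γ is a root of x^4 - 594x^2 + 4489. This polynomial is irreducible over Q: it has no rational root (each ±√115 ± √182 is irrational), and any factorization into two quadratics over Q would force √(20930) ∈ Q (pairing opposite roots) or √115, √182 ∈ Q (other pairings), all impossible. Hence [Q(γ):Q] = 4 = [Q(√115, √182):Q], so Q(γ) = Q(√115, √182).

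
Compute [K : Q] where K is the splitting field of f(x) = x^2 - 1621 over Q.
[K : Q] = 2

f(x) = x^2 - 1621 factors as (x - √1621)(x + √1621). The splitting field is K = Q(√1621). Since 1621 is squarefree and > 1, it is not a perfect square, so x^2 - 1621 is irreducible over Q and [Q(√1621) : Q] = 2. Hence [K : Q] = 2.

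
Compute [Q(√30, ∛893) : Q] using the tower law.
[Q(√30, ∛893) : Q] = 6

Let L = Q(√30, ∛893). Since Q(√30) ⊂ L and [Q(√30):Q] = 2, the tower law gives 2 | [L:Q]. Likewise Q(∛893) ⊂ L with [Q(∛893):Q] = 3 (because 893 is not a perfect cube), so 3 | [L:Q]. As gcd(2,3) = 1, [L:Q] is divisible by 6. Conversely L is generated over Q by √30 and ∛893, so [L:Q] ≤ 2·3 = 6. Therefore [Q(√30, ∛893) : Q] = 6.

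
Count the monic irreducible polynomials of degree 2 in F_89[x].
There are 3916 monic irreducible polynomials of degree 2 over F_89

Each element of F_{89^2} that lies in no proper subfield is a root of exactly one monic irreducible of degree 2 over F_89, and each such polynomial has 2 distinct roots in F_{89^2}. By Möbius inversion the count is N_89(2) = (1/2) Σ_{d|2} μ(2/d) · 89^d = (1/2)(μ(2)·89^1 + μ(1)·89^2) = 7832/2 = 3916.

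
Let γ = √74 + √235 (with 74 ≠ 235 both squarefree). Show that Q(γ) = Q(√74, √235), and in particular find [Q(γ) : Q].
[Q(γ) : Q] = 4 (equivalently, Q(γ) = Q(√74, √235))

Obviously Q(γ) ⊆ Q(√74, √235), and [Q(√74, √235):Q] = 4 (since 74, 235 are distinct squarefree integers > 1 with 17390 not a perfect square). To show equality we compute the minimal polynomial of γ. From γ = √74 + √235: γ^2 = 74 + 2√(17390) + 235 = 309 + 2√(17390), so γ^2 - 309 = 2√(17390); squaring, (γ^2 - 309)^2 = 4·17390, i.e. γ^4 - 618γ^2 + 95481 - 69560 = 0, i.e. γ^4 - 618γ^2 + 25921 = 0. So γ is a root of x^4 - 618x^2 + 25921. This polynomial is irreducible over Q: it has no rational root (each ±√74 ± √235 is irrational), and any factorization into two quadratics over Q would force √(17390) ∈ Q (pairing opposite roots) or √74, √235 ∈ Q (other pairings), all impossible. Hence [Q(γ):Q] = 4 = [Q(√74, √235):Q], so Q(γ) = Q(√74, √235).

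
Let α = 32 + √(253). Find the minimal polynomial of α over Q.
m_α(x) = x^2 - 64x + 771

From α - 32 = √(253), squaring gives (α - 32)^2 = 253, i.e. α^2 - 64α + 1024 = 253, so α^2 - 64α + 771 = 0. The discriminant of x^2 - 64x + 771 is (-64)^2 - 4·(771) = 4096 - 3084 = 1012, and 4·(253) is not a perfect square in Q since 253 is squarefree and ≠ 1. Hence x^2 - 64x + 771 is irreducible over Q and is the minimal polynomial of α.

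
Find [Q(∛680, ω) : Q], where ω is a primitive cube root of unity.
[Q(∛680, ω) : Q] = 6

[Q(∛680):Q] = 3 (min poly x^3 - 680, irreducible since 680 is not a perfect cube). [Q(ω):Q] = 2 (min poly x^2 + x + 1). Since Q(∛680) ⊂ R and ω ∉ R, we have ω ∉ Q(∛680), so x^2 + x + 1 remains irreducible over Q(∛680) and [Q(∛680, ω) : Q(∛680)] = 2. By the tower law, [Q(∛680, ω) : Q] = 3 · 2 = 6. (In fact Q(∛680, ω) is the splitting field of x^3 - 680 over Q.)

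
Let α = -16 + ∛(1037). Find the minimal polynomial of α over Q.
m_α(x) = x^3 + 48x^2 + 768x + 3059

Set β = α + 16 = ∛(1037), so β^3 = 1037. Then (α + 16)^3 - 1037 = 0, i.e. α is a root of g(x) = (x + 16)^3 - 1037 = x^3 + 48x^2 + 768x + 3059. Since g(x) = h(x + 16) where h(x) = x^3 - 1037, and h is irreducible over Q (because 1037 is not a perfect cube, so h has no rational root, and a monic cubic with no rational root is irreducible), g is also irreducible (irreducibility is preserved under the substitution x → x + 16). Hence m_α(x) = x^3 + 48x^2 + 768x + 3059.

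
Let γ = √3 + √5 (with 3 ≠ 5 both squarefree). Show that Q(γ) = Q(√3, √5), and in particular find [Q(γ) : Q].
[Q(γ) : Q] = 4 (equivalently, Q(γ) = Q(√3, √5))

Obviously Q(γ) ⊆ Q(√3, √5), and [Q(√3, √5):Q] = 4 (since 3, 5 are distinct squarefree integers > 1 with 15 not a perfect square). To show equality we compute the minimal polynomial of γ. From γ = √3 + √5: γ^2 = 3 + 2√(15) + 5 = 8 + 2√(15), so γ^2 - 8 = 2√(15); squaring, (γ^2 - 8)^2 = 4·15, i.e. γ^4 - 16γ^2 + 64 - 60 = 0, i.e. γ^4 - 16γ^2 + 4 = 0. So γ is a root of x^4 - 16x^2 + 4. This polynomial is irreducible over Q: it has no rational root (each ±√3 ± √5 is irrational), and any factorization into two quadratics over Q would force √(15) ∈ Q (pairing opposite roots) or √3, √5 ∈ Q (other pairings), all impossible. Hence [Q(γ):Q] = 4 = [Q(√3, √5):Q], so Q(γ) = Q(√3, √5).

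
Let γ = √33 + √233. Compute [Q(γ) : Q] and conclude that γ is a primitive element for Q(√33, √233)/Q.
[Q(γ) : Q] = 4 (equivalently, Q(γ) = Q(√33, √233))

Obviously Q(γ) ⊆ Q(√33, √233), and [Q(√33, √233):Q] = 4 (since 33, 233 are distinct squarefree integers > 1 with 7689 not a perfect square). To show equality we compute the minimal polynomial of γ. From γ = √33 + √233: γ^2 = 33 + 2√(7689) + 233 = 266 + 2√(7689), so γ^2 - 266 = 2√(7689); squaring, (γ^2 - 266)^2 = 4·7689, i.e. γ^4 - 532γ^2 + 70756 - 30756 = 0, i.e. γ^4 - 532γ^2 + 40000 = 0. So γ is a root of x^4 - 532x^2 + 40000. This polynomial is irreducible over Q: it has no rational root (each ±√33 ± √233 is irrational), and any factorization into two quadratics over Q would force √(7689) ∈ Q (pairing opposite roots) or √33, √233 ∈ Q (other pairings), all impossible. Hence [Q(γ):Q] = 4 = [Q(√33, √233):Q], so Q(γ) = Q(√33, √233).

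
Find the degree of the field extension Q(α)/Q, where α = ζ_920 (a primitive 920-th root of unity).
[Q(α):Q] = 352

The minimal polynomial of ζ_920 over Q is the 920-th cyclotomic polynomial Φ_920(x), which is irreducible over Q and has degree φ(920) = 352. Hence [Q(α):Q] = φ(920) = 352.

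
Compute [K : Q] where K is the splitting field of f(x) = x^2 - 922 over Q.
[K : Q] = 2

f(x) = x^2 - 922 factors as (x - √922)(x + √922). The splitting field is K = Q(√922). Since 922 is squarefree and > 1, it is not a perfect square, so x^2 - 922 is irreducible over Q and [Q(√922) : Q] = 2. Hence [K : Q] = 2.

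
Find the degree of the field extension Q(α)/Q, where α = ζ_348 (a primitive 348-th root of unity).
[Q(α):Q] = 112

The minimal polynomial of ζ_348 over Q is the 348-th cyclotomic polynomial Φ_348(x), which is irreducible over Q and has degree φ(348) = 112. Hence [Q(α):Q] = φ(348) = 112.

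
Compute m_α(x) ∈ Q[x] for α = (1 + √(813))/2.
m_α(x) = x^2 - x - 203

From 2α - 1 = √(813), squaring gives (2α - 1)^2 = 813, i.e. 4α^2 - 4α + 1 = 813, so α^2 - α + (1 - 813)/4 = 0. Since 813 ≡ 1 (mod 4), (1 - 813)/4 = -203 ∈ Z. The polynomial x^2 - x - 203 has discriminant 1 - 4·(-203) = 813, which is not a perfect square in Q (d = 813 is squarefree and ≠ 1), so x^2 - x - 203 is irreducible over Q. It is the minimal polynomial of α.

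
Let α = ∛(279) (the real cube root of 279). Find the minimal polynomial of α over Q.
m_α(x) = x^3 - 279

α satisfies α^3 = 279, so x^3 - 279 annihilates α. By the rational root test, a rational root p/q (in lowest terms) of x^3 - 279 would satisfy p^3 = 279 q^3, forcing q = 1 and p^3 = 279; but 279 is not a perfect cube, contradiction. A monic cubic over Q with no rational root is irreducible (any nontrivial factorization would include a linear factor). Hence x^3 - 279 is the minimal polynomial of α, and in particular [Q(α):Q] = 3.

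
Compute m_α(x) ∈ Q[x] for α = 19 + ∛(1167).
m_α(x) = x^3 - 57x^2 + 1083x - 8026

Set β = α - 19 = ∛(1167), so β^3 = 1167. Then (α - 19)^3 - 1167 = 0, i.e. α is a root of g(x) = (x - 19)^3 - 1167 = x^3 - 57x^2 + 1083x - 8026. Since g(x) = h(x - 19) where h(x) = x^3 - 1167, and h is irreducible over Q (because 1167 is not a perfect cube, so h has no rational root, and a monic cubic with no rational root is irreducible), g is also irreducible (irreducibility is preserved under the substitution x → x - 19). Hence m_α(x) = x^3 - 57x^2 + 1083x - 8026.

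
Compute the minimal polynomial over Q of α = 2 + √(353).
m_α(x) = x^2 - 4x - 349

From α - 2 = √(353), squaring gives (α - 2)^2 = 353, i.e. α^2 - 4α + 4 = 353, so α^2 - 4α - 349 = 0. The discriminant of x^2 - 4x - 349 is (-4)^2 - 4·(-349) = 16 + 1396 = 1412, and 4·(353) is not a perfect square in Q since 353 is squarefree and ≠ 1. Hence x^2 - 4x - 349 is irreducible over Q and is the minimal polynomial of α.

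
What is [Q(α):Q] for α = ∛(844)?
[Q(α):Q] = 3

The minimal polynomial of α is x^3 - 844, irreducible over Q since 844 is not a perfect cube (so x^3 - 844 has no rational root). Hence [Q(α):Q] = deg(m_α) = 3.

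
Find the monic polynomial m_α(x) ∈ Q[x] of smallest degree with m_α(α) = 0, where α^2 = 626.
m_α(x) = x^2 - 626

α satisfies α^2 - 626 = 0, so x^2 - 626 annihilates α. Since d = 626 is squarefree and ≠ 1, it is not a perfect square in Q, so x^2 - 626 has no rational root and is therefore irreducible over Q (a degree-2 polynomial over a field is irreducible iff it has no root). Hence m_α(x) = x^2 - 626.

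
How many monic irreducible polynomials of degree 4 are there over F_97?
There are 22129968 monic irreducible polynomials of degree 4 over F_97

Each element of F_{97^4} that lies in no proper subfield is a root of exactly one monic irreducible of degree 4 over F_97, and each such polynomial has 4 distinct roots in F_{97^4}. By Möbius inversion the count is N_97(4) = (1/4) Σ_{d|4} μ(4/d) · 97^d = (1/4)(μ(4)·97^1 + μ(2)·97^2 + μ(1)·97^4) = 88519872/4 = 22129968.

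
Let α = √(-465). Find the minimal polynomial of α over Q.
m_α(x) = x^2 + 465

α satisfies α^2 + 465 = 0, so x^2 + 465 annihilates α. Since d = -465 is squarefree and ≠ 1, it is not a perfect square in Q, so x^2 + 465 has no rational root and is therefore irreducible over Q (a degree-2 polynomial over a field is irreducible iff it has no root). Hence m_α(x) = x^2 + 465.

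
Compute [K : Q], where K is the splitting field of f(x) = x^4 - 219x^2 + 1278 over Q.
[K : Q] = 4

Solving the quadratic in x^2: x^2 = (219 ± √(219^2 - 4·1278))/2 = (219 ± √42849)/2 = (219 ± 207)/2, giving x^2 = 6 or x^2 = 213. So f(x) = (x^2 - 6)(x^2 - 213) and the roots of f are ±√6, ±√213. Hence the splitting field is K = Q(√6, √213). Since 6 and 213 are distinct squarefree integers > 1, their product 1278 is not a perfect square, so √213 ∉ Q(√6). By the tower law [K:Q] = [Q(√6,√213):Q(√6)] · [Q(√6):Q] = 2 · 2 = 4.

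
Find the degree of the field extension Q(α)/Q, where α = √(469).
[Q(α):Q] = 2

[Q(α):Q] equals the degree of the minimal polynomial of α. Here α^2 = 469 and x^2 - 469 is irreducible (d = 469 is squarefree, ≠ 1, hence not a square), so deg(m_α) = 2. Thus [Q(α):Q] = 2.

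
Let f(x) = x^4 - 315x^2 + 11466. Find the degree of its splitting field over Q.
[K : Q] = 4

Solving the quadratic in x^2: x^2 = (315 ± √(315^2 - 4·11466))/2 = (315 ± √53361)/2 = (315 ± 231)/2, giving x^2 = 42 or x^2 = 273. So f(x) = (x^2 - 42)(x^2 - 273) and the roots of f are ±√42, ±√273. Hence the splitting field is K = Q(√42, √273). Since 42 and 273 are distinct squarefree integers > 1, their product 11466 is not a perfect square, so √273 ∉ Q(√42). By the tower law [K:Q] = [Q(√42,√273):Q(√42)] · [Q(√42):Q] = 2 · 2 = 4.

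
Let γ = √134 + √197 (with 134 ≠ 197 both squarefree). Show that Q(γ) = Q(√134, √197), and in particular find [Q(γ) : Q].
[Q(γ) : Q] = 4 (equivalently, Q(γ) = Q(√134, √197))

Obviously Q(γ) ⊆ Q(√134, √197), and [Q(√134, √197):Q] = 4 (since 134, 197 are distinct squarefree integers > 1 with 26398 not a perfect square). To show equality we compute the minimal polynomial of γ. From γ = √134 + √197: γ^2 = 134 + 2√(26398) + 197 = 331 + 2√(26398), so γ^2 - 331 = 2√(26398); squaring, (γ^2 - 331)^2 = 4·26398, i.e. γ^4 - 662γ^2 + 109561 - 105592 = 0, i.e. γ^4 - 662γ^2 + 3969 = 0. So γ is a root of x^4 - 662x^2 + 3969. This polynomial is irreducible over Q: it has no rational root (each ±√134 ± √197 is irrational), and any factorization into two quadratics over Q would force √(26398) ∈ Q (pairing opposite roots) or √134, √197 ∈ Q (other pairings), all impossible. Hence [Q(γ):Q] = 4 = [Q(√134, √197):Q], so Q(γ) = Q(√134, √197).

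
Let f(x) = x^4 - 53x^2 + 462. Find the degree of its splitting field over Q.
[K : Q] = 4

Solving the quadratic in x^2: x^2 = (53 ± √(53^2 - 4·462))/2 = (53 ± √961)/2 = (53 ± 31)/2, giving x^2 = 42 or x^2 = 11. So f(x) = (x^2 - 42)(x^2 - 11) and the roots of f are ±√42, ±√11. Hence the splitting field is K = Q(√42, √11). Since 42 and 11 are distinct squarefree integers > 1, their product 462 is not a perfect square, so √11 ∉ Q(√42). By the tower law [K:Q] = [Q(√42,√11):Q(√42)] · [Q(√42):Q] = 2 · 2 = 4.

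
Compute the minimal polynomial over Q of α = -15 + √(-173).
m_α(x) = x^2 + 30x + 398

From α + 15 = √(-173), squaring gives (α + 15)^2 = -173, i.e. α^2 + 30α + 225 = -173, so α^2 + 30α + 398 = 0. The discriminant of x^2 + 30x + 398 is (30)^2 - 4·(398) = 900 - 1592 = -692, and 4·(-173) is not a perfect square in Q since -173 is squarefree and ≠ 1. Hence x^2 + 30x + 398 is irreducible over Q and is the minimal polynomial of α.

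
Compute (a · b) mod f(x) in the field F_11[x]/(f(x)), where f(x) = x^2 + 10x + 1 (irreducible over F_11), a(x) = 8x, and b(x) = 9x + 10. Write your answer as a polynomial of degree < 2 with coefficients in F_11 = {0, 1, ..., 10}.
a · b ≡ 9x + 5 (mod f(x))

Multiply in F_11[x]: a(x)·b(x) = (8x)·(9x + 10) = 6x^2 + 3x. This has degree ≥ 2, so divide by f(x) over F_11: 6x^2 + 3x = (6)·(x^2 + 10x + 1) + (9x + 5). Hence a·b ≡ 9x + 5 (mod f). (F_11[x]/(f) is a field with 11^2 = 121 elements since f is irreducible of degree 2.)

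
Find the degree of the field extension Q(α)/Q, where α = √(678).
[Q(α):Q] = 2

[Q(α):Q] equals the degree of the minimal polynomial of α. Here α^2 = 678 and x^2 - 678 is irreducible (d = 678 is squarefree, ≠ 1, hence not a square), so deg(m_α) = 2. Thus [Q(α):Q] = 2.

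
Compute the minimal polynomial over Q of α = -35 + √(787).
m_α(x) = x^2 + 70x + 438

From α + 35 = √(787), squaring gives (α + 35)^2 = 787, i.e. α^2 + 70α + 1225 = 787, so α^2 + 70α + 438 = 0. The discriminant of x^2 + 70x + 438 is (70)^2 - 4·(438) = 4900 - 1752 = 3148, and 4·(787) is not a perfect square in Q since 787 is squarefree and ≠ 1. Hence x^2 + 70x + 438 is irreducible over Q and is the minimal polynomial of α.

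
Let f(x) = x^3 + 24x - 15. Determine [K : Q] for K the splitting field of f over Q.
[K : Q] = 6

By the rational root test, any rational root of the monic integer polynomial f(x) = x^3 + 24x - 15 must be an integer dividing the constant term -15, i.e. one of ±{1, 3, 5, 15}. Evaluating: f(1) = 10, f(-1) = -40, f(3) = 84, f(-3) = -114, f(5) = 230, f(-5) = -260, f(15) = 3720, f(-15) = -3750; none is 0, so f has no rational root and is therefore irreducible over Q (a cubic with no linear factor over a field is irreducible). For an irreducible cubic, the Galois group is A_3 or S_3 according as the discriminant disc(f) = -4a^3 - 27b^2 = -4·(24)^3 - 27·(-15)^2 = -61371 is or is not a square in Q. Here disc(f) = -61371 is not a perfect square in Q, so the Galois group of f over Q is not contained in A_3 and must be all of S_3. The splitting field has degree |S_3| = 6 over Q, so [K : Q] = 6.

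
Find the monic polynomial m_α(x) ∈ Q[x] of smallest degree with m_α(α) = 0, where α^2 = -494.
m_α(x) = x^2 + 494

α satisfies α^2 + 494 = 0, so x^2 + 494 annihilates α. Since d = -494 is squarefree and ≠ 1, it is not a perfect square in Q, so x^2 + 494 has no rational root and is therefore irreducible over Q (a degree-2 polynomial over a field is irreducible iff it has no root). Hence m_α(x) = x^2 + 494.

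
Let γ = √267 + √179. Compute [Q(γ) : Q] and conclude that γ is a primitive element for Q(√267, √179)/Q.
[Q(γ) : Q] = 4 (equivalently, Q(γ) = Q(√267, √179))

Obviously Q(γ) ⊆ Q(√267, √179), and [Q(√267, √179):Q] = 4 (since 267, 179 are distinct squarefree integers > 1 with 47793 not a perfect square). To show equality we compute the minimal polynomial of γ. From γ = √267 + √179: γ^2 = 267 + 2√(47793) + 179 = 446 + 2√(47793), so γ^2 - 446 = 2√(47793); squaring, (γ^2 - 446)^2 = 4·47793, i.e. γ^4 - 892γ^2 + 198916 - 191172 = 0, i.e. γ^4 - 892γ^2 + 7744 = 0. So γ is a root of x^4 - 892x^2 + 7744. This polynomial is irreducible over Q: it has no rational root (each ±√267 ± √179 is irrational), and any factorization into two quadratics over Q would force √(47793) ∈ Q (pairing opposite roots) or √267, √179 ∈ Q (other pairings), all impossible. Hence [Q(γ):Q] = 4 = [Q(√267, √179):Q], so Q(γ) = Q(√267, √179).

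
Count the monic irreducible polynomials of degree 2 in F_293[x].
There are 42778 monic irreducible polynomials of degree 2 over F_293

Each element of F_{293^2} that lies in no proper subfield is a root of exactly one monic irreducible of degree 2 over F_293, and each such polynomial has 2 distinct roots in F_{293^2}. By Möbius inversion the count is N_293(2) = (1/2) Σ_{d|2} μ(2/d) · 293^d = (1/2)(μ(2)·293^1 + μ(1)·293^2) = 85556/2 = 42778.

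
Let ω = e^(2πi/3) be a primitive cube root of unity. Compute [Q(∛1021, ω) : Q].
[Q(∛1021, ω) : Q] = 6

[Q(∛1021):Q] = 3 (min poly x^3 - 1021, irreducible since 1021 is not a perfect cube). [Q(ω):Q] = 2 (min poly x^2 + x + 1). Since Q(∛1021) ⊂ R and ω ∉ R, we have ω ∉ Q(∛1021), so x^2 + x + 1 remains irreducible over Q(∛1021) and [Q(∛1021, ω) : Q(∛1021)] = 2. By the tower law, [Q(∛1021, ω) : Q] = 3 · 2 = 6. (In fact Q(∛1021, ω) is the splitting field of x^3 - 1021 over Q.)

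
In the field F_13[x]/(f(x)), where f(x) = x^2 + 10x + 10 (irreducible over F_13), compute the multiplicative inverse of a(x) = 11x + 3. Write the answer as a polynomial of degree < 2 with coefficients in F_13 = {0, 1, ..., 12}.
a(x)^(-1) ≡ 3x + 2 (mod f(x))

Since f is irreducible over F_13, F_13[x]/(f) is a field and a(x) ≠ 0 has an inverse. Apply the extended Euclidean algorithm to f(x) and a(x) in F_13[x]: f(x) = (6x + 4)·a(x) + (11). The last nonzero remainder is the constant 11 = gcd(f, a) in F_13. Back-substituting through the division chain expresses 11 = s(x)·a(x) + t(x)·f(x) with s(x) ≡ 7x + 9 (mod f), so (7x + 9)·a(x) ≡ 11 (mod f). Multiplying by 11^(-1) ≡ 6 in F_13 gives a(x)^(-1) ≡ 6·(7x + 9) ≡ 3x + 2 (mod f). Check: (11x + 3)·(3x + 2) = 7x^2 + 5x + 6 ≡ 1 (mod x^2 + 10x + 10).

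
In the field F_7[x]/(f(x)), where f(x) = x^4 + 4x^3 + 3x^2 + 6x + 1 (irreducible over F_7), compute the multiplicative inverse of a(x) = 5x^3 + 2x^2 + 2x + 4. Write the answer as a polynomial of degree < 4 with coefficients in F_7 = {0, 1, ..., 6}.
a(x)^(-1) ≡ 4x^3 + 4x^2 + 6x + 5 (mod f(x))

Since f is irreducible over F_7, F_7[x]/(f) is a field and a(x) ≠ 0 has an inverse. Apply the extended Euclidean algorithm to f(x) and a(x) in F_7[x]: f(x) = (3x + 1)·a(x) + (2x^2 + 6x + 4);  a(x) = (6x + 4)·(2x^2 + 6x + 4) + (3x + 2);  (2x^2 + 6x + 4) = (3x)·(3x + 2) + (4). The last nonzero remainder is the constant 4 = gcd(f, a) in F_7. Back-substituting through the division chain expresses 4 = s(x)·a(x) + t(x)·f(x) with s(x) ≡ 2x^3 + 2x^2 + 3x + 6 (mod f), so (2x^3 + 2x^2 + 3x + 6)·a(x) ≡ 4 (mod f). Multiplying by 4^(-1) ≡ 2 in F_7 gives a(x)^(-1) ≡ 2·(2x^3 + 2x^2 + 3x + 6) ≡ 4x^3 + 4x^2 + 6x + 5 (mod f). Check: (5x^3 + 2x^2 + 2x + 4)·(4x^3 + 4x^2 + 6x + 5) = 6x^6 + 4x^4 + 5x^3 + 3x^2 + 6x + 6 ≡ 1 (mod x^4 + 4x^3 + 3x^2 + 6x + 1).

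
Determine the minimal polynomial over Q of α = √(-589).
m_α(x) = x^2 + 589

α satisfies α^2 + 589 = 0, so x^2 + 589 annihilates α. Since d = -589 is squarefree and ≠ 1, it is not a perfect square in Q, so x^2 + 589 has no rational root and is therefore irreducible over Q (a degree-2 polynomial over a field is irreducible iff it has no root). Hence m_α(x) = x^2 + 589.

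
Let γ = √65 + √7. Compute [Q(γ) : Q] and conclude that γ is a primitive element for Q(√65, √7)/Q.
[Q(γ) : Q] = 4 (equivalently, Q(γ) = Q(√65, √7))

Obviously Q(γ) ⊆ Q(√65, √7), and [Q(√65, √7):Q] = 4 (since 65, 7 are distinct squarefree integers > 1 with 455 not a perfect square). To show equality we compute the minimal polynomial of γ. From γ = √65 + √7: γ^2 = 65 + 2√(455) + 7 = 72 + 2√(455), so γ^2 - 72 = 2√(455); squaring, (γ^2 - 72)^2 = 4·455, i.e. γ^4 - 144γ^2 + 5184 - 1820 = 0, i.e. γ^4 - 144γ^2 + 3364 = 0. So γ is a root of x^4 - 144x^2 + 3364. This polynomial is irreducible over Q: it has no rational root (each ±√65 ± √7 is irrational), and any factorization into two quadratics over Q would force √(455) ∈ Q (pairing opposite roots) or √65, √7 ∈ Q (other pairings), all impossible. Hence [Q(γ):Q] = 4 = [Q(√65, √7):Q], so Q(γ) = Q(√65, √7).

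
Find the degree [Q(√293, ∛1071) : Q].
[Q(√293, ∛1071) : Q] = 6

Let L = Q(√293, ∛1071). Since Q(√293) ⊂ L and [Q(√293):Q] = 2, the tower law gives 2 | [L:Q]. Likewise Q(∛1071) ⊂ L with [Q(∛1071):Q] = 3 (because 1071 is not a perfect cube), so 3 | [L:Q]. As gcd(2,3) = 1, [L:Q] is divisible by 6. Conversely L is generated over Q by √293 and ∛1071, so [L:Q] ≤ 2·3 = 6. Therefore [Q(√293, ∛1071) : Q] = 6.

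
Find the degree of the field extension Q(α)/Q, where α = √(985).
[Q(α):Q] = 2

[Q(α):Q] equals the degree of the minimal polynomial of α. Here α^2 = 985 and x^2 - 985 is irreducible (d = 985 is squarefree, ≠ 1, hence not a square), so deg(m_α) = 2. Thus [Q(α):Q] = 2.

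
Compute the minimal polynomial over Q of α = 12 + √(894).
m_α(x) = x^2 - 24x - 750

From α - 12 = √(894), squaring gives (α - 12)^2 = 894, i.e. α^2 - 24α + 144 = 894, so α^2 - 24α - 750 = 0. The discriminant of x^2 - 24x - 750 is (-24)^2 - 4·(-750) = 576 + 3000 = 3576, and 4·(894) is not a perfect square in Q since 894 is squarefree and ≠ 1. Hence x^2 - 24x - 750 is irreducible over Q and is the minimal polynomial of α.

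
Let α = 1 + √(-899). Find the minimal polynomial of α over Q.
m_α(x) = x^2 - 2x + 900

From α - 1 = √(-899), squaring gives (α - 1)^2 = -899, i.e. α^2 - 2α + 1 = -899, so α^2 - 2α + 900 = 0. The discriminant of x^2 - 2x + 900 is (-2)^2 - 4·(900) = 4 - 3600 = -3596, and 4·(-899) is not a perfect square in Q since -899 is squarefree and ≠ 1. Hence x^2 - 2x + 900 is irreducible over Q and is the minimal polynomial of α.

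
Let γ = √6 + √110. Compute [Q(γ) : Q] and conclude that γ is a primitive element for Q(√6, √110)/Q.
[Q(γ) : Q] = 4 (equivalently, Q(γ) = Q(√6, √110))

Obviously Q(γ) ⊆ Q(√6, √110), and [Q(√6, √110):Q] = 4 (since 6, 110 are distinct squarefree integers > 1 with 660 not a perfect square). To show equality we compute the minimal polynomial of γ. From γ = √6 + √110: γ^2 = 6 + 2√(660) + 110 = 116 + 2√(660), so γ^2 - 116 = 2√(660); squaring, (γ^2 - 116)^2 = 4·660, i.e. γ^4 - 232γ^2 + 13456 - 2640 = 0, i.e. γ^4 - 232γ^2 + 10816 = 0. So γ is a root of x^4 - 232x^2 + 10816. This polynomial is irreducible over Q: it has no rational root (each ±√6 ± √110 is irrational), and any factorization into two quadratics over Q would force √(660) ∈ Q (pairing opposite roots) or √6, √110 ∈ Q (other pairings), all impossible. Hence [Q(γ):Q] = 4 = [Q(√6, √110):Q], so Q(γ) = Q(√6, √110).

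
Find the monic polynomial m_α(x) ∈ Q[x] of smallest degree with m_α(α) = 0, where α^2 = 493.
m_α(x) = x^2 - 493

α satisfies α^2 - 493 = 0, so x^2 - 493 annihilates α. Since d = 493 is squarefree and ≠ 1, it is not a perfect square in Q, so x^2 - 493 has no rational root and is therefore irreducible over Q (a degree-2 polynomial over a field is irreducible iff it has no root). Hence m_α(x) = x^2 - 493.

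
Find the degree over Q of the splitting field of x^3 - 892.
[K : Q] = 6

The roots of x^3 - 892 are ∛892, ω∛892, ω^2∛892 where ω = e^(2πi/3) is a primitive cube root of unity, so K = Q(∛892, ω). Now [Q(∛892):Q] = 3 (since 892 is not a perfect cube, x^3 - 892 is irreducible) and [Q(ω):Q] = 2. Both 2 and 3 divide [K:Q], and [K:Q] ≤ 3·2 = 6, so [K:Q] = 6. (Equivalently: Q(∛892) ⊂ R but ω ∉ R, so [K : Q(∛892)] = 2.)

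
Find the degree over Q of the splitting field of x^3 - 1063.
[K : Q] = 6

The roots of x^3 - 1063 are ∛1063, ω∛1063, ω^2∛1063 where ω = e^(2πi/3) is a primitive cube root of unity, so K = Q(∛1063, ω). Now [Q(∛1063):Q] = 3 (since 1063 is not a perfect cube, x^3 - 1063 is irreducible) and [Q(ω):Q] = 2. Both 2 and 3 divide [K:Q], and [K:Q] ≤ 3·2 = 6, so [K:Q] = 6. (Equivalently: Q(∛1063) ⊂ R but ω ∉ R, so [K : Q(∛1063)] = 2.)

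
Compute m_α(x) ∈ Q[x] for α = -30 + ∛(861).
m_α(x) = x^3 + 90x^2 + 2700x + 26139

Set β = α + 30 = ∛(861), so β^3 = 861. Then (α + 30)^3 - 861 = 0, i.e. α is a root of g(x) = (x + 30)^3 - 861 = x^3 + 90x^2 + 2700x + 26139. Since g(x) = h(x + 30) where h(x) = x^3 - 861, and h is irreducible over Q (because 861 is not a perfect cube, so h has no rational root, and a monic cubic with no rational root is irreducible), g is also irreducible (irreducibility is preserved under the substitution x → x + 30). Hence m_α(x) = x^3 + 90x^2 + 2700x + 26139.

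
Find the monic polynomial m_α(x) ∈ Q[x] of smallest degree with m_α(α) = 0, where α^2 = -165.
m_α(x) = x^2 + 165

α satisfies α^2 + 165 = 0, so x^2 + 165 annihilates α. Since d = -165 is squarefree and ≠ 1, it is not a perfect square in Q, so x^2 + 165 has no rational root and is therefore irreducible over Q (a degree-2 polynomial over a field is irreducible iff it has no root). Hence m_α(x) = x^2 + 165.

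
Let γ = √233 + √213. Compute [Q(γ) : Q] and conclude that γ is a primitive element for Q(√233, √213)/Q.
[Q(γ) : Q] = 4 (equivalently, Q(γ) = Q(√233, √213))

Obviously Q(γ) ⊆ Q(√233, √213), and [Q(√233, √213):Q] = 4 (since 233, 213 are distinct squarefree integers > 1 with 49629 not a perfect square). To show equality we compute the minimal polynomial of γ. From γ = √233 + √213: γ^2 = 233 + 2√(49629) + 213 = 446 + 2√(49629), so γ^2 - 446 = 2√(49629); squaring, (γ^2 - 446)^2 = 4·49629, i.e. γ^4 - 892γ^2 + 198916 - 198516 = 0, i.e. γ^4 - 892γ^2 + 400 = 0. So γ is a root of x^4 - 892x^2 + 400. This polynomial is irreducible over Q: it has no rational root (each ±√233 ± √213 is irrational), and any factorization into two quadratics over Q would force √(49629) ∈ Q (pairing opposite roots) or √233, √213 ∈ Q (other pairings), all impossible. Hence [Q(γ):Q] = 4 = [Q(√233, √213):Q], so Q(γ) = Q(√233, √213).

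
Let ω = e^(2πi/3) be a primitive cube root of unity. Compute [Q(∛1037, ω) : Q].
[Q(∛1037, ω) : Q] = 6

[Q(∛1037):Q] = 3 (min poly x^3 - 1037, irreducible since 1037 is not a perfect cube). [Q(ω):Q] = 2 (min poly x^2 + x + 1). Since Q(∛1037) ⊂ R and ω ∉ R, we have ω ∉ Q(∛1037), so x^2 + x + 1 remains irreducible over Q(∛1037) and [Q(∛1037, ω) : Q(∛1037)] = 2. By the tower law, [Q(∛1037, ω) : Q] = 3 · 2 = 6. (In fact Q(∛1037, ω) is the splitting field of x^3 - 1037 over Q.)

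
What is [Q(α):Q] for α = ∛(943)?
[Q(α):Q] = 3

The minimal polynomial of α is x^3 - 943, irreducible over Q since 943 is not a perfect cube (so x^3 - 943 has no rational root). Hence [Q(α):Q] = deg(m_α) = 3.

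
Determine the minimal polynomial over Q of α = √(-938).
m_α(x) = x^2 + 938

α satisfies α^2 + 938 = 0, so x^2 + 938 annihilates α. Since d = -938 is squarefree and ≠ 1, it is not a perfect square in Q, so x^2 + 938 has no rational root and is therefore irreducible over Q (a degree-2 polynomial over a field is irreducible iff it has no root). Hence m_α(x) = x^2 + 938.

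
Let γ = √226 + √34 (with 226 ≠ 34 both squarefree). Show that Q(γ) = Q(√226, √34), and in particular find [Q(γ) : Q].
[Q(γ) : Q] = 4 (equivalently, Q(γ) = Q(√226, √34))

Obviously Q(γ) ⊆ Q(√226, √34), and [Q(√226, √34):Q] = 4 (since 226, 34 are distinct squarefree integers > 1 with 7684 not a perfect square). To show equality we compute the minimal polynomial of γ. From γ = √226 + √34: γ^2 = 226 + 2√(7684) + 34 = 260 + 2√(7684), so γ^2 - 260 = 2√(7684); squaring, (γ^2 - 260)^2 = 4·7684, i.e. γ^4 - 520γ^2 + 67600 - 30736 = 0, i.e. γ^4 - 520γ^2 + 36864 = 0. So γ is a root of x^4 - 520x^2 + 36864. This polynomial is irreducible over Q: it has no rational root (each ±√226 ± √34 is irrational), and any factorization into two quadratics over Q would force √(7684) ∈ Q (pairing opposite roots) or √226, √34 ∈ Q (other pairings), all impossible. Hence [Q(γ):Q] = 4 = [Q(√226, √34):Q], so Q(γ) = Q(√226, √34).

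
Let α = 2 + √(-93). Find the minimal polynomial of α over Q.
m_α(x) = x^2 - 4x + 97

From α - 2 = √(-93), squaring gives (α - 2)^2 = -93, i.e. α^2 - 4α + 4 = -93, so α^2 - 4α + 97 = 0. The discriminant of x^2 - 4x + 97 is (-4)^2 - 4·(97) = 16 - 388 = -372, and 4·(-93) is not a perfect square in Q since -93 is squarefree and ≠ 1. Hence x^2 - 4x + 97 is irreducible over Q and is the minimal polynomial of α.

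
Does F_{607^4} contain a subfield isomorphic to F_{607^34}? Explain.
No: F_{607^34} is not a subfield of F_{607^4}

F_{p^m} embeds in F_{p^n} iff m | n. Here 34 ∤ 4 (since 4 = 0·34 + 4 with remainder 4 ≠ 0), so F_{607^34} is not a subfield of F_{607^4}. Equivalently: if it were, the tower law would give 34 = [F_{607^34}:F_607] dividing [F_{607^4}:F_607] = 4, contradiction.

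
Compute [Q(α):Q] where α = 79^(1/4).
[Q(α):Q] = 4

α is a root of x^4 - 79. By Eisenstein's criterion at the prime p = 79 (which divides the constant term 79 but p^2 = 6241 does not, since 79 is squarefree), x^4 - 79 is irreducible over Q. Hence [Q(α):Q] = 4.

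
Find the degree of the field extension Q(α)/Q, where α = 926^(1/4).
[Q(α):Q] = 4

α is a root of x^4 - 926. By Eisenstein's criterion at the prime p = 2 (which divides the constant term 926 but p^2 = 4 does not, since 926 is squarefree), x^4 - 926 is irreducible over Q. Hence [Q(α):Q] = 4.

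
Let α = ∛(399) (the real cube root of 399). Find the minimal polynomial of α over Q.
m_α(x) = x^3 - 399

α satisfies α^3 = 399, so x^3 - 399 annihilates α. By the rational root test, a rational root p/q (in lowest terms) of x^3 - 399 would satisfy p^3 = 399 q^3, forcing q = 1 and p^3 = 399; but 399 is not a perfect cube, contradiction. A monic cubic over Q with no rational root is irreducible (any nontrivial factorization would include a linear factor). Hence x^3 - 399 is the minimal polynomial of α, and in particular [Q(α):Q] = 3.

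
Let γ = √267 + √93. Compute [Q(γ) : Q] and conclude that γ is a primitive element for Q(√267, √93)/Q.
[Q(γ) : Q] = 4 (equivalently, Q(γ) = Q(√267, √93))

Obviously Q(γ) ⊆ Q(√267, √93), and [Q(√267, √93):Q] = 4 (since 267, 93 are distinct squarefree integers > 1 with 24831 not a perfect square). To show equality we compute the minimal polynomial of γ. From γ = √267 + √93: γ^2 = 267 + 2√(24831) + 93 = 360 + 2√(24831), so γ^2 - 360 = 2√(24831); squaring, (γ^2 - 360)^2 = 4·24831, i.e. γ^4 - 720γ^2 + 129600 - 99324 = 0, i.e. γ^4 - 720γ^2 + 30276 = 0. So γ is a root of x^4 - 720x^2 + 30276. This polynomial is irreducible over Q: it has no rational root (each ±√267 ± √93 is irrational), and any factorization into two quadratics over Q would force √(24831) ∈ Q (pairing opposite roots) or √267, √93 ∈ Q (other pairings), all impossible. Hence [Q(γ):Q] = 4 = [Q(√267, √93):Q], so Q(γ) = Q(√267, √93).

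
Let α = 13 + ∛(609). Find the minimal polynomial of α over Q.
m_α(x) = x^3 - 39x^2 + 507x - 2806

Set β = α - 13 = ∛(609), so β^3 = 609. Then (α - 13)^3 - 609 = 0, i.e. α is a root of g(x) = (x - 13)^3 - 609 = x^3 - 39x^2 + 507x - 2806. Since g(x) = h(x - 13) where h(x) = x^3 - 609, and h is irreducible over Q (because 609 is not a perfect cube, so h has no rational root, and a monic cubic with no rational root is irreducible), g is also irreducible (irreducibility is preserved under the substitution x → x - 13). Hence m_α(x) = x^3 - 39x^2 + 507x - 2806.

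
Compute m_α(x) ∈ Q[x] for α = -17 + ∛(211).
m_α(x) = x^3 + 51x^2 + 867x + 4702

Set β = α + 17 = ∛(211), so β^3 = 211. Then (α + 17)^3 - 211 = 0, i.e. α is a root of g(x) = (x + 17)^3 - 211 = x^3 + 51x^2 + 867x + 4702. Since g(x) = h(x + 17) where h(x) = x^3 - 211, and h is irreducible over Q (because 211 is not a perfect cube, so h has no rational root, and a monic cubic with no rational root is irreducible), g is also irreducible (irreducibility is preserved under the substitution x → x + 17). Hence m_α(x) = x^3 + 51x^2 + 867x + 4702.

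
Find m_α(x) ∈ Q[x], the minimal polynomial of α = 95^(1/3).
m_α(x) = x^3 - 95

α satisfies α^3 = 95, so x^3 - 95 annihilates α. By the rational root test, a rational root p/q (in lowest terms) of x^3 - 95 would satisfy p^3 = 95 q^3, forcing q = 1 and p^3 = 95; but 95 is not a perfect cube, contradiction. A monic cubic over Q with no rational root is irreducible (any nontrivial factorization would include a linear factor). Hence x^3 - 95 is the minimal polynomial of α, and in particular [Q(α):Q] = 3.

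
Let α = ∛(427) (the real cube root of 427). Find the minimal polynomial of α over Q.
m_α(x) = x^3 - 427

α satisfies α^3 = 427, so x^3 - 427 annihilates α. By the rational root test, a rational root p/q (in lowest terms) of x^3 - 427 would satisfy p^3 = 427 q^3, forcing q = 1 and p^3 = 427; but 427 is not a perfect cube, contradiction. A monic cubic over Q with no rational root is irreducible (any nontrivial factorization would include a linear factor). Hence x^3 - 427 is the minimal polynomial of α, and in particular [Q(α):Q] = 3.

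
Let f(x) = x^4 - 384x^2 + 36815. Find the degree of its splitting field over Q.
[K : Q] = 4

Solving the quadratic in x^2: x^2 = (384 ± √(384^2 - 4·36815))/2 = (384 ± √196)/2 = (384 ± 14)/2, giving x^2 = 185 or x^2 = 199. So f(x) = (x^2 - 185)(x^2 - 199) and the roots of f are ±√185, ±√199. Hence the splitting field is K = Q(√185, √199). Since 185 and 199 are distinct squarefree integers > 1, their product 36815 is not a perfect square, so √199 ∉ Q(√185). By the tower law [K:Q] = [Q(√185,√199):Q(√185)] · [Q(√185):Q] = 2 · 2 = 4.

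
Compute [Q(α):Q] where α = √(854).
[Q(α):Q] = 2

[Q(α):Q] equals the degree of the minimal polynomial of α. Here α^2 = 854 and x^2 - 854 is irreducible (d = 854 is squarefree, ≠ 1, hence not a square), so deg(m_α) = 2. Thus [Q(α):Q] = 2.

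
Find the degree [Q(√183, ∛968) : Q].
[Q(√183, ∛968) : Q] = 6

Let L = Q(√183, ∛968). Since Q(√183) ⊂ L and [Q(√183):Q] = 2, the tower law gives 2 | [L:Q]. Likewise Q(∛968) ⊂ L with [Q(∛968):Q] = 3 (because 968 is not a perfect cube), so 3 | [L:Q]. As gcd(2,3) = 1, [L:Q] is divisible by 6. Conversely L is generated over Q by √183 and ∛968, so [L:Q] ≤ 2·3 = 6. Therefore [Q(√183, ∛968) : Q] = 6.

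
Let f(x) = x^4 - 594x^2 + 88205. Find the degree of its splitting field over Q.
[K : Q] = 4

Solving the quadratic in x^2: x^2 = (594 ± √(594^2 - 4·88205))/2 = (594 ± √16)/2 = (594 ± 4)/2, giving x^2 = 295 or x^2 = 299. So f(x) = (x^2 - 295)(x^2 - 299) and the roots of f are ±√295, ±√299. Hence the splitting field is K = Q(√295, √299). Since 295 and 299 are distinct squarefree integers > 1, their product 88205 is not a perfect square, so √299 ∉ Q(√295). By the tower law [K:Q] = [Q(√295,√299):Q(√295)] · [Q(√295):Q] = 2 · 2 = 4.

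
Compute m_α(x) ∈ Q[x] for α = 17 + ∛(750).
m_α(x) = x^3 - 51x^2 + 867x - 5663

Set β = α - 17 = ∛(750), so β^3 = 750. Then (α - 17)^3 - 750 = 0, i.e. α is a root of g(x) = (x - 17)^3 - 750 = x^3 - 51x^2 + 867x - 5663. Since g(x) = h(x - 17) where h(x) = x^3 - 750, and h is irreducible over Q (because 750 is not a perfect cube, so h has no rational root, and a monic cubic with no rational root is irreducible), g is also irreducible (irreducibility is preserved under the substitution x → x - 17). Hence m_α(x) = x^3 - 51x^2 + 867x - 5663.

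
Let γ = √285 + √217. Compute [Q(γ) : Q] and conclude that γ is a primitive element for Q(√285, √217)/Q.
[Q(γ) : Q] = 4 (equivalently, Q(γ) = Q(√285, √217))

Obviously Q(γ) ⊆ Q(√285, √217), and [Q(√285, √217):Q] = 4 (since 285, 217 are distinct squarefree integers > 1 with 61845 not a perfect square). To show equality we compute the minimal polynomial of γ. From γ = √285 + √217: γ^2 = 285 + 2√(61845) + 217 = 502 + 2√(61845), so γ^2 - 502 = 2√(61845); squaring, (γ^2 - 502)^2 = 4·61845, i.e. γ^4 - 1004γ^2 + 252004 - 247380 = 0, i.e. γ^4 - 1004γ^2 + 4624 = 0. So γ is a root of x^4 - 1004x^2 + 4624. This polynomial is irreducible over Q: it has no rational root (each ±√285 ± √217 is irrational), and any factorization into two quadratics over Q would force √(61845) ∈ Q (pairing opposite roots) or √285, √217 ∈ Q (other pairings), all impossible. Hence [Q(γ):Q] = 4 = [Q(√285, √217):Q], so Q(γ) = Q(√285, √217).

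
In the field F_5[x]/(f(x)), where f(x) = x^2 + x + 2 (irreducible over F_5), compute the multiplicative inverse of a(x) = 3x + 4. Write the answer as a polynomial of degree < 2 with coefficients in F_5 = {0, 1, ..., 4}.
a(x)^(-1) ≡ x + 3 (mod f(x))

Since f is irreducible over F_5, F_5[x]/(f) is a field and a(x) ≠ 0 has an inverse. Apply the extended Euclidean algorithm to f(x) and a(x) in F_5[x]: f(x) = (2x + 1)·a(x) + (3). The last nonzero remainder is the constant 3 = gcd(f, a) in F_5. Back-substituting through the division chain expresses 3 = s(x)·a(x) + t(x)·f(x) with s(x) ≡ 3x + 4 (mod f), so (3x + 4)·a(x) ≡ 3 (mod f). Multiplying by 3^(-1) ≡ 2 in F_5 gives a(x)^(-1) ≡ 2·(3x + 4) ≡ x + 3 (mod f). Check: (3x + 4)·(x + 3) = 3x^2 + 3x + 2 ≡ 1 (mod x^2 + x + 2).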